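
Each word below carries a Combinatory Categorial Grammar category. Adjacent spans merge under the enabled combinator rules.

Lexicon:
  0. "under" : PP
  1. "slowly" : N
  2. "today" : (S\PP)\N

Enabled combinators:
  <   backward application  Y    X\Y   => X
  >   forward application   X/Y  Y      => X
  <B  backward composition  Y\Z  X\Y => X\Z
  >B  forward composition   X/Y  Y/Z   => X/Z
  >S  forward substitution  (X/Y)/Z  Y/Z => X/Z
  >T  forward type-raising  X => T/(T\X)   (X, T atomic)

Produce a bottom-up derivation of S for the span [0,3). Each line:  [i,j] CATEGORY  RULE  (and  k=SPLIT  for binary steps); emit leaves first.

[0,1] PP  lex  "under"
[1,2] N  lex  "slowly"
[2,3] (S\PP)\N  lex  "today"
[1,3] S\PP  <  k=2
[0,3] S  <  k=1

[0,3] S   <
  [0,1] "under" : PP
  [1,3] S\PP   <
    [1,2] "slowly" : N
    [2,3] "today" : (S\PP)\N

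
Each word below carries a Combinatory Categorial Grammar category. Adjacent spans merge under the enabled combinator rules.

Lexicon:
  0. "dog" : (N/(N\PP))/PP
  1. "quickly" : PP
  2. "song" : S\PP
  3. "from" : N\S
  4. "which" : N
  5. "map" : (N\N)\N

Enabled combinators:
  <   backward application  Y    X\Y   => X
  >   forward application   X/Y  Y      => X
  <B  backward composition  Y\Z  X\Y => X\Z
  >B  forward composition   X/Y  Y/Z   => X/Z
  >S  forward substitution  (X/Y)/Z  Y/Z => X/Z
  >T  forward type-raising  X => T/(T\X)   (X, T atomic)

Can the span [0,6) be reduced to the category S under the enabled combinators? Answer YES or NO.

NO

(N/(N\PP))/PP PP S\PP N\S N (N\N)\N
CKY chart[0,6] = {(N/(N\PP))/(PP\N), N, N/(N\N), NP/(NP\N), PP/(PP\N), S/(S\N)}; S ∉ chart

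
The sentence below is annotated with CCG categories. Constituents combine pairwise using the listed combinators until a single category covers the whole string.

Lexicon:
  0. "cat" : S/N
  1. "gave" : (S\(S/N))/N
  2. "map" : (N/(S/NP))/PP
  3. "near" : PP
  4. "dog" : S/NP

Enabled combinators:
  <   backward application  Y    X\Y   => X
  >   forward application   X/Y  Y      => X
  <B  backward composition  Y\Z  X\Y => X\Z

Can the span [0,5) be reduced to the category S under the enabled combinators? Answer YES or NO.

YES

[0,5] S   <
  [0,1] "cat" : S/N
  [1,5] S\(S/N)   >
    [1,2] "gave" : (S\(S/N))/N
    [2,5] N   >
      [2,4] N/(S/NP)   >
        [2,3] "map" : (N/(S/NP))/PP
        [3,4] "near" : PP
      [4,5] "dog" : S/NP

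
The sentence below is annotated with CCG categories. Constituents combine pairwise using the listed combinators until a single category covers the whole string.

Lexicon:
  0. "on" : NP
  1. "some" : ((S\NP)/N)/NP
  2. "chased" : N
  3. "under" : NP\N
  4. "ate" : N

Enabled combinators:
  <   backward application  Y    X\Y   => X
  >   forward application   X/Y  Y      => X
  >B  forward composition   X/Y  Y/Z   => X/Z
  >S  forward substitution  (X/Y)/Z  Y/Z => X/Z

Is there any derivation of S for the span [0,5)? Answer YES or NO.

[0,5] S   <
  [0,1] "on" : NP
  [1,5] S\NP   >
    [1,4] (S\NP)/N   >
      [1,2] "some" : ((S\NP)/N)/NP
      [2,4] NP   <
        [2,3] "chased" : N
        [3,4] "under" : NP\N
    [4,5] "ate" : N

YES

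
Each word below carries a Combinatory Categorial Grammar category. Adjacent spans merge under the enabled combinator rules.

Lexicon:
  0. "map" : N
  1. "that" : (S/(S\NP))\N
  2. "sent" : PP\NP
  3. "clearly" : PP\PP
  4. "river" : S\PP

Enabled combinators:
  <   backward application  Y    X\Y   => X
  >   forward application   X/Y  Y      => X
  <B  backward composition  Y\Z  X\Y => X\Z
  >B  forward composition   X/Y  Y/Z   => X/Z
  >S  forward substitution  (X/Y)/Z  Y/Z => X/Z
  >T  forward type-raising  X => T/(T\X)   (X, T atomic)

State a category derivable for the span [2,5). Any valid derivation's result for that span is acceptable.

[0,5] S   >
  [0,2] S/(S\NP)   <
    [0,1] "map" : N
    [1,2] "that" : (S/(S\NP))\N
  [2,5] S\NP   <B
    [2,3] "sent" : PP\NP
    [3,5] S\PP   <B
      [3,4] "clearly" : PP\PP
      [4,5] "river" : S\PP

S\NP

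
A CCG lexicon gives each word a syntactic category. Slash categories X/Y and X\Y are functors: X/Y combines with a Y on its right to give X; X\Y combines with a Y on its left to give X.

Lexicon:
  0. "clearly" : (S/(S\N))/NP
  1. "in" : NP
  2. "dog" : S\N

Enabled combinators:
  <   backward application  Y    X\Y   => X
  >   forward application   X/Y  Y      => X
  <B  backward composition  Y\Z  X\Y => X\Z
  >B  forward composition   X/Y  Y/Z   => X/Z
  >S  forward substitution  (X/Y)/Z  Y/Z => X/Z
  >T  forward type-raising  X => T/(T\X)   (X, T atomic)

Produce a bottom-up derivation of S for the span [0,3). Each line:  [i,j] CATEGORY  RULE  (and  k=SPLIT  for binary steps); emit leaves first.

[0,1] (S/(S\N))/NP  lex  "clearly"
[1,2] NP  lex  "in"
[0,2] S/(S\N)  >  k=1
[2,3] S\N  lex  "dog"
[0,3] S  >  k=2

[0,3] S   >
  [0,2] S/(S\N)   >
    [0,1] "clearly" : (S/(S\N))/NP
    [1,2] "in" : NP
  [2,3] "dog" : S\N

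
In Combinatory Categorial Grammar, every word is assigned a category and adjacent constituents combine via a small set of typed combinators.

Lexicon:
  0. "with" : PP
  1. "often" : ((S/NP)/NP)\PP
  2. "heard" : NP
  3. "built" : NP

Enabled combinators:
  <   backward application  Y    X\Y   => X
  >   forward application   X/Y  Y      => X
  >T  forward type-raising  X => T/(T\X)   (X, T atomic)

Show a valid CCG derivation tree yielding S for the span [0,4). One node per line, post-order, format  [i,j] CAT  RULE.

[0,1] PP  lex  "with"
[1,2] ((S/NP)/NP)\PP  lex  "often"
[0,2] (S/NP)/NP  <  k=1
[2,3] NP  lex  "heard"
[0,3] S/NP  >  k=2
[3,4] NP  lex  "built"
[0,4] S  >  k=3

[0,4] S   >
  [0,3] S/NP   >
    [0,2] (S/NP)/NP   <
      [0,1] "with" : PP
      [1,2] "often" : ((S/NP)/NP)\PP
    [2,3] "heard" : NP
  [3,4] "built" : NP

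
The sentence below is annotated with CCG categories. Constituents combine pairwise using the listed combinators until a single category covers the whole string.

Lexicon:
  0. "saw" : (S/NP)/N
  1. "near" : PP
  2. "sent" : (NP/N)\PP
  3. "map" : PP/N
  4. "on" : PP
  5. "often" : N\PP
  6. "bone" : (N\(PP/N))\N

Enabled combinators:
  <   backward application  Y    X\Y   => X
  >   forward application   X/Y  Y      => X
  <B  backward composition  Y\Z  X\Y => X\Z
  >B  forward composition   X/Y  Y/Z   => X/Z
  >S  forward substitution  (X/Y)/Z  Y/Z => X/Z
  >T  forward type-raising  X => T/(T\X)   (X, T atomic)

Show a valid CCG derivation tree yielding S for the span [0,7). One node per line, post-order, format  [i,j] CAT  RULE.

[0,1] (S/NP)/N  lex  "saw"
[1,2] PP  lex  "near"
[2,3] (NP/N)\PP  lex  "sent"
[1,3] NP/N  <  k=2
[0,3] S/N  >S  k=1
[3,4] PP/N  lex  "map"
[4,5] PP  lex  "on"
[5,6] N\PP  lex  "often"
[4,6] N  <  k=5
[6,7] (N\(PP/N))\N  lex  "bone"
[4,7] N\(PP/N)  <  k=6
[3,7] N  <  k=4
[0,7] S  >  k=3

[0,7] S   >
  [0,3] S/N   >S
    [0,1] "saw" : (S/NP)/N
    [1,3] NP/N   <
      [1,2] "near" : PP
      [2,3] "sent" : (NP/N)\PP
  [3,7] N   <
    [3,4] "map" : PP/N
    [4,7] N\(PP/N)   <
      [4,6] N   <
        [4,5] "on" : PP
        [5,6] "often" : N\PP
      [6,7] "bone" : (N\(PP/N))\N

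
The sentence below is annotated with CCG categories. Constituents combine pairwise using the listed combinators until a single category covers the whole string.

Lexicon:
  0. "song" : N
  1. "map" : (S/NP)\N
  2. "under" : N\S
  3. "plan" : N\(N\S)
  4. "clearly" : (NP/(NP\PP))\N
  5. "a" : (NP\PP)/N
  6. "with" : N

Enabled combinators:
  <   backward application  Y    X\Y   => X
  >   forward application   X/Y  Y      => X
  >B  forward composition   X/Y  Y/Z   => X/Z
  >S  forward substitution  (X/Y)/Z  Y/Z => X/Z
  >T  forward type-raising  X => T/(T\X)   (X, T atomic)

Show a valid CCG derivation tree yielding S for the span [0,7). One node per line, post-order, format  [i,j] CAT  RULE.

[0,1] N  lex  "song"
[1,2] (S/NP)\N  lex  "map"
[0,2] S/NP  <  k=1
[2,3] N\S  lex  "under"
[3,4] N\(N\S)  lex  "plan"
[2,4] N  <  k=3
[4,5] (NP/(NP\PP))\N  lex  "clearly"
[2,5] NP/(NP\PP)  <  k=4
[5,6] (NP\PP)/N  lex  "a"
[2,6] NP/N  >B  k=5
[6,7] N  lex  "with"
[2,7] NP  >  k=6
[0,7] S  >  k=2

[0,7] S   >
  [0,2] S/NP   <
    [0,1] "song" : N
    [1,2] "map" : (S/NP)\N
  [2,7] NP   >
    [2,6] NP/N   >B
      [2,5] NP/(NP\PP)   <
        [2,4] N   <
          [2,3] "under" : N\S
          [3,4] "plan" : N\(N\S)
        [4,5] "clearly" : (NP/(NP\PP))\N
      [5,6] "a" : (NP\PP)/N
    [6,7] "with" : N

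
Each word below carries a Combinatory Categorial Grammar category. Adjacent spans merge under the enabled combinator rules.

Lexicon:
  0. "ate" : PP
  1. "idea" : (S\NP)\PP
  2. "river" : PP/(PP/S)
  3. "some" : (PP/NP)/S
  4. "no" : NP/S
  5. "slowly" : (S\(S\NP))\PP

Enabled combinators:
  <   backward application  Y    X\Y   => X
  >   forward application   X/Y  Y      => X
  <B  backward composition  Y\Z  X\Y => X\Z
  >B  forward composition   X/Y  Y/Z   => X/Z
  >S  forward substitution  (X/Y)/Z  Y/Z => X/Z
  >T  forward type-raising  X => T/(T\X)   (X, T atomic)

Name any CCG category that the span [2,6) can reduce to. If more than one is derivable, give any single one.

[0,6] S   <
  [0,2] S\NP   <
    [0,1] "ate" : PP
    [1,2] "idea" : (S\NP)\PP
  [2,6] S\(S\NP)   <
    [2,5] PP   >
      [2,3] "river" : PP/(PP/S)
      [3,5] PP/S   >S
        [3,4] "some" : (PP/NP)/S
        [4,5] "no" : NP/S
    [5,6] "slowly" : (S\(S\NP))\PP

S\(S\NP)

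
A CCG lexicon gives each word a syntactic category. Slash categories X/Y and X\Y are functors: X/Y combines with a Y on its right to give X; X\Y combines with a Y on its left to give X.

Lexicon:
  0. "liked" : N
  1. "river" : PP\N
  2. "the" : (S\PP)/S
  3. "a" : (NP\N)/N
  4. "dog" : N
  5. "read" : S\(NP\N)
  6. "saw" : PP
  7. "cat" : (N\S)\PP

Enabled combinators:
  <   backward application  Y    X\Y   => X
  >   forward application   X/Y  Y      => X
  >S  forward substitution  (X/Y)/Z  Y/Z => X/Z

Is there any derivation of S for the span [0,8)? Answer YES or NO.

N PP\N (S\PP)/S (NP\N)/N N S\(NP\N) PP (N\S)\PP
CKY chart[0,8] = {N}; S ∉ chart

NO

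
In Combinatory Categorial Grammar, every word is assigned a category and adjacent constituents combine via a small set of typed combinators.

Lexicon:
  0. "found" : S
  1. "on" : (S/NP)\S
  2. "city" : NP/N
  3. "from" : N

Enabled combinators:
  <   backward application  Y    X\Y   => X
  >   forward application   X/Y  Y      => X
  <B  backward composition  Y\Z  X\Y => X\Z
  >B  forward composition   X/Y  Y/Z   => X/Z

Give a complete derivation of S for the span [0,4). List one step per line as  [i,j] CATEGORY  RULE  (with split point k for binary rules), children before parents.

[0,1] S  lex  "found"
[1,2] (S/NP)\S  lex  "on"
[0,2] S/NP  <  k=1
[2,3] NP/N  lex  "city"
[3,4] N  lex  "from"
[2,4] NP  >  k=3
[0,4] S  >  k=2

[0,4] S   >
  [0,2] S/NP   <
    [0,1] "found" : S
    [1,2] "on" : (S/NP)\S
  [2,4] NP   >
    [2,3] "city" : NP/N
    [3,4] "from" : N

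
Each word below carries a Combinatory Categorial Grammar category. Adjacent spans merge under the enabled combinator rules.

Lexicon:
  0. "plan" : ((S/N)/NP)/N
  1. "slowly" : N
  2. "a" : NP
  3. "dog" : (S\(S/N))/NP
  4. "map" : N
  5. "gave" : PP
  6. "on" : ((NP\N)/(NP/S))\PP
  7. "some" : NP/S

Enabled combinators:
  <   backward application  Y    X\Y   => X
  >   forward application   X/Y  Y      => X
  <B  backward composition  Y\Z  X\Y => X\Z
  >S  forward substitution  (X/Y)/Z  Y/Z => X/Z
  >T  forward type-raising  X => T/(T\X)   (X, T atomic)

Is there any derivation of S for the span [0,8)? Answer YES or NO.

YES

[0,8] S   <
  [0,3] S/N   >
    [0,2] (S/N)/NP   >
      [0,1] "plan" : ((S/N)/NP)/N
      [1,2] "slowly" : N
    [2,3] "a" : NP
  [3,8] S\(S/N)   >
    [3,4] "dog" : (S\(S/N))/NP
    [4,8] NP   <
      [4,5] "map" : N
      [5,8] NP\N   >
        [5,7] (NP\N)/(NP/S)   <
          [5,6] "gave" : PP
          [6,7] "on" : ((NP\N)/(NP/S))\PP
        [7,8] "some" : NP/S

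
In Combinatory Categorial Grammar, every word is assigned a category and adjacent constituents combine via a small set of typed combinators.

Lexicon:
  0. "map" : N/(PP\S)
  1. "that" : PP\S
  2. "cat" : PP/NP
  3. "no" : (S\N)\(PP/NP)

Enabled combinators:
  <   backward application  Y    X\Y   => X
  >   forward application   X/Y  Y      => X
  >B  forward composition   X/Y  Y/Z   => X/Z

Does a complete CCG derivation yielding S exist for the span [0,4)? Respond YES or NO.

[0,4] S   <
  [0,2] N   >
    [0,1] "map" : N/(PP\S)
    [1,2] "that" : PP\S
  [2,4] S\N   <
    [2,3] "cat" : PP/NP
    [3,4] "no" : (S\N)\(PP/NP)

YES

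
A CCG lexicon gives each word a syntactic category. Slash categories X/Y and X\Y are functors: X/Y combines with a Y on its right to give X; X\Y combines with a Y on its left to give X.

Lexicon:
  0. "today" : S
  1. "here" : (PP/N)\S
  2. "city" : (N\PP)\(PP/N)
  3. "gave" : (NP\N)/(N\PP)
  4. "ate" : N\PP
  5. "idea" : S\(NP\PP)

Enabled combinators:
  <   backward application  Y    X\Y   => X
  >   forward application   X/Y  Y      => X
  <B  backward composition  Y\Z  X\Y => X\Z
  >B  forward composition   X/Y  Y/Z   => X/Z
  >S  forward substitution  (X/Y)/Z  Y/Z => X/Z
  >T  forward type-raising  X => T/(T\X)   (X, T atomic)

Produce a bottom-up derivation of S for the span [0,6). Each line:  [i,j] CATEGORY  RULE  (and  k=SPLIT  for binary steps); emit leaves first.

[0,6] S   <
  [0,5] NP\PP   <B
    [0,3] N\PP   <
      [0,2] PP/N   <
        [0,1] "today" : S
        [1,2] "here" : (PP/N)\S
      [2,3] "city" : (N\PP)\(PP/N)
    [3,5] NP\N   >
      [3,4] "gave" : (NP\N)/(N\PP)
      [4,5] "ate" : N\PP
  [5,6] "idea" : S\(NP\PP)

[0,1] S  lex  "today"
[1,2] (PP/N)\S  lex  "here"
[0,2] PP/N  <  k=1
[2,3] (N\PP)\(PP/N)  lex  "city"
[0,3] N\PP  <  k=2
[3,4] (NP\N)/(N\PP)  lex  "gave"
[4,5] N\PP  lex  "ate"
[3,5] NP\N  >  k=4
[0,5] NP\PP  <B  k=3
[5,6] S\(NP\PP)  lex  "idea"
[0,6] S  <  k=5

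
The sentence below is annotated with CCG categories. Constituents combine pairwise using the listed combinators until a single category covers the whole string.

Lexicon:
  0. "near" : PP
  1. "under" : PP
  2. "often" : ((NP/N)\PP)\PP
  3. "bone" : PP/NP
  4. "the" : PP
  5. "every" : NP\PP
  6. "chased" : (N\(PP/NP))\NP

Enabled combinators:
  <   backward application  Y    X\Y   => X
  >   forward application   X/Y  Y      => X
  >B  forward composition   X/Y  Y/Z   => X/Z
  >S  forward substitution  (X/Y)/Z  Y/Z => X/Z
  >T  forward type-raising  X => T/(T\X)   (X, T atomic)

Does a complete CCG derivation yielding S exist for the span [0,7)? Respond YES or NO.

NO

PP PP ((NP/N)\PP)\PP PP/NP PP NP\PP (N\(PP/NP))\NP
CKY chart[0,7] = {N/(N\NP), NP, NP/(NP\NP), NP/(N\N), PP/(PP\NP), S/(S\NP)}; S ∉ chart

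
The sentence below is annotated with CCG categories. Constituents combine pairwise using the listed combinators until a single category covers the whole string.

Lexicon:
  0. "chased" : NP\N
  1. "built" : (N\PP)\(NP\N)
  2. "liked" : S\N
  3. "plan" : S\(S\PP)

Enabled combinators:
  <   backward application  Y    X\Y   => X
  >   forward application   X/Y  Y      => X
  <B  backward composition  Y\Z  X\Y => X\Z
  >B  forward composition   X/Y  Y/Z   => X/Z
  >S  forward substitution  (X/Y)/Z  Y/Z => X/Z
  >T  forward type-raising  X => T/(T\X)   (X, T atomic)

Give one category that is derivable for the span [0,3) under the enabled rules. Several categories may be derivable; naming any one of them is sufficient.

[0,4] S   <
  [0,3] S\PP   <B
    [0,2] N\PP   <
      [0,1] "chased" : NP\N
      [1,2] "built" : (N\PP)\(NP\N)
    [2,3] "liked" : S\N
  [3,4] "plan" : S\(S\PP)

S\PP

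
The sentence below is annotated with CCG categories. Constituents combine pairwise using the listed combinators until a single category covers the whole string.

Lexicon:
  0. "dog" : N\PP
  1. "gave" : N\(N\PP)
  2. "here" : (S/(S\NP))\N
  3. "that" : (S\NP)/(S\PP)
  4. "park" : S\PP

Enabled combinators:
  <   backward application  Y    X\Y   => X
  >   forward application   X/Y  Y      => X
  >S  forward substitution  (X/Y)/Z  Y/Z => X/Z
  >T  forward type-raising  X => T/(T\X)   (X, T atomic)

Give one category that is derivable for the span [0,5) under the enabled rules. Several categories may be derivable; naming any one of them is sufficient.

S

[0,5] S   >
  [0,3] S/(S\NP)   <
    [0,2] N   <
      [0,1] "dog" : N\PP
      [1,2] "gave" : N\(N\PP)
    [2,3] "here" : (S/(S\NP))\N
  [3,5] S\NP   >
    [3,4] "that" : (S\NP)/(S\PP)
    [4,5] "park" : S\PP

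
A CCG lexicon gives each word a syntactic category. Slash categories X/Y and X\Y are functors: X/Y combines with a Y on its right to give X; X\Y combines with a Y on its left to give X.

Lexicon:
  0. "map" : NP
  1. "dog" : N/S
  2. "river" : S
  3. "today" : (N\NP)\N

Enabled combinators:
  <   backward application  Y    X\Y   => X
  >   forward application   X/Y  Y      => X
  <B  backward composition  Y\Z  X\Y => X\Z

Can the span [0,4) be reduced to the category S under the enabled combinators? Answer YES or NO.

NP N/S S (N\NP)\N
CKY chart[0,4] = {N}; S ∉ chart

NO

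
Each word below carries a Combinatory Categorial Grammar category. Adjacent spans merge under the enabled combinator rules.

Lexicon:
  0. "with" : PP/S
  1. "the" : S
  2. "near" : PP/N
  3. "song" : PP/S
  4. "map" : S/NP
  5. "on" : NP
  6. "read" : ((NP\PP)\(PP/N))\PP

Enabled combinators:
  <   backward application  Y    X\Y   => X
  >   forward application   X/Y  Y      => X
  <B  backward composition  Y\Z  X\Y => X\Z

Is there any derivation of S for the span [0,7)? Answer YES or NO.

NO

PP/S S PP/N PP/S S/NP NP ((NP\PP)\(PP/N))\PP
CKY chart[0,7] = {NP}; S ∉ chart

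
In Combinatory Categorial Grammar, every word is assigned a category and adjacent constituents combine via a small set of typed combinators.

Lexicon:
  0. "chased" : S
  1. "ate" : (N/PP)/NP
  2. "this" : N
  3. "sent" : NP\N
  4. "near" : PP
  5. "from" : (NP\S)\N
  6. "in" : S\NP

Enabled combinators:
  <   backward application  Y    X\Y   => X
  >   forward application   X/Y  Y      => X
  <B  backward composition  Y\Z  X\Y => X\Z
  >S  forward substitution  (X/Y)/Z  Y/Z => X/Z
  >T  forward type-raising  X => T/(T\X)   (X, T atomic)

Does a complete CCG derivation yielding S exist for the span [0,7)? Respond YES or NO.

YES

[0,7] S   <
  [0,6] NP   <
    [0,1] "chased" : S
    [1,6] NP\S   <
      [1,5] N   >
        [1,4] N/PP   >
          [1,2] "ate" : (N/PP)/NP
          [2,4] NP   >
            [2,3] NP/(NP\N)   >T
              [2,3] "this" : N
            [3,4] "sent" : NP\N
        [4,5] "near" : PP
      [5,6] "from" : (NP\S)\N
  [6,7] "in" : S\NP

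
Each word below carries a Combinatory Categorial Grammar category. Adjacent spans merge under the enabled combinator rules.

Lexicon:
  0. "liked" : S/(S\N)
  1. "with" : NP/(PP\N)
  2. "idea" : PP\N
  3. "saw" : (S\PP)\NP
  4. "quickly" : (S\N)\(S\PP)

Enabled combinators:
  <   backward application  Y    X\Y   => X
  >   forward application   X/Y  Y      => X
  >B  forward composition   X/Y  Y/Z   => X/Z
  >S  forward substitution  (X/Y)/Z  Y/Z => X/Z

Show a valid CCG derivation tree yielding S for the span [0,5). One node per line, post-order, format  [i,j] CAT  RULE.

[0,1] S/(S\N)  lex  "liked"
[1,2] NP/(PP\N)  lex  "with"
[2,3] PP\N  lex  "idea"
[1,3] NP  >  k=2
[3,4] (S\PP)\NP  lex  "saw"
[1,4] S\PP  <  k=3
[4,5] (S\N)\(S\PP)  lex  "quickly"
[1,5] S\N  <  k=4
[0,5] S  >  k=1

[0,5] S   >
  [0,1] "liked" : S/(S\N)
  [1,5] S\N   <
    [1,4] S\PP   <
      [1,3] NP   >
        [1,2] "with" : NP/(PP\N)
        [2,3] "idea" : PP\N
      [3,4] "saw" : (S\PP)\NP
    [4,5] "quickly" : (S\N)\(S\PP)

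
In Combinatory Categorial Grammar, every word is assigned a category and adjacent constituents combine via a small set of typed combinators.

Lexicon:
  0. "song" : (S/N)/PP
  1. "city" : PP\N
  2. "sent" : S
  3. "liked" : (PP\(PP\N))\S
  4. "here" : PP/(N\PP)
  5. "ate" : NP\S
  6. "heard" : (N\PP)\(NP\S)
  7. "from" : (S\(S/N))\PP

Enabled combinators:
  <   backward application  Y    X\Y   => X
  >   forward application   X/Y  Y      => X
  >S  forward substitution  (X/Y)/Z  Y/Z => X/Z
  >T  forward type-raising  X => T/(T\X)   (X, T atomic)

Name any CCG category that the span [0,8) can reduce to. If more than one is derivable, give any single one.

S

[0,8] S   <
  [0,4] S/N   >
    [0,1] "song" : (S/N)/PP
    [1,4] PP   <
      [1,2] "city" : PP\N
      [2,4] PP\(PP\N)   <
        [2,3] "sent" : S
        [3,4] "liked" : (PP\(PP\N))\S
  [4,8] S\(S/N)   <
    [4,7] PP   >
      [4,5] "here" : PP/(N\PP)
      [5,7] N\PP   <
        [5,6] "ate" : NP\S
        [6,7] "heard" : (N\PP)\(NP\S)
    [7,8] "from" : (S\(S/N))\PP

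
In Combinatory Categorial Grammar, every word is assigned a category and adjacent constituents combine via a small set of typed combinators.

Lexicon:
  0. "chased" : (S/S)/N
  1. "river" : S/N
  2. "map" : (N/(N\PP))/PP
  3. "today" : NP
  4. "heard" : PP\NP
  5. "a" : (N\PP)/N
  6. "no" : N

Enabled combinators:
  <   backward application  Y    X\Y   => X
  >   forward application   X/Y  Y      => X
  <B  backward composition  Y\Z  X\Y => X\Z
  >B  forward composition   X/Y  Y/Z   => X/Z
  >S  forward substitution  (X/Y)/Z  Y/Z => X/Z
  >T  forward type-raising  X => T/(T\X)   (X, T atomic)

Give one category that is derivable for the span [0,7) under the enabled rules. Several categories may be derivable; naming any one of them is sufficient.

[0,7] S   >
  [0,2] S/N   >S
    [0,1] "chased" : (S/S)/N
    [1,2] "river" : S/N
  [2,7] N   >
    [2,5] N/(N\PP)   >
      [2,3] "map" : (N/(N\PP))/PP
      [3,5] PP   <
        [3,4] "today" : NP
        [4,5] "heard" : PP\NP
    [5,7] N\PP   >
      [5,6] "a" : (N\PP)/N
      [6,7] "no" : N

S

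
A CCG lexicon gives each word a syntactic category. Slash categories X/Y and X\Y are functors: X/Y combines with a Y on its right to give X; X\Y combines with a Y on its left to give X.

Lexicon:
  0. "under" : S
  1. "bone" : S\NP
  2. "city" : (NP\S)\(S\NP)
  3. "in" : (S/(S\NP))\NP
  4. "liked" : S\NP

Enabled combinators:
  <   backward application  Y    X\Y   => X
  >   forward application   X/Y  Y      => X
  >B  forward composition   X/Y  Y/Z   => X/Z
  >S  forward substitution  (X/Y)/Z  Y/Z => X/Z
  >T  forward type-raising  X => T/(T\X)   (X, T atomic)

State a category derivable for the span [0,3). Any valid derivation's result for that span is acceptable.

[0,5] S   >
  [0,4] S/(S\NP)   <
    [0,3] NP   <
      [0,1] "under" : S
      [1,3] NP\S   <
        [1,2] "bone" : S\NP
        [2,3] "city" : (NP\S)\(S\NP)
    [3,4] "in" : (S/(S\NP))\NP
  [4,5] "liked" : S\NP

NP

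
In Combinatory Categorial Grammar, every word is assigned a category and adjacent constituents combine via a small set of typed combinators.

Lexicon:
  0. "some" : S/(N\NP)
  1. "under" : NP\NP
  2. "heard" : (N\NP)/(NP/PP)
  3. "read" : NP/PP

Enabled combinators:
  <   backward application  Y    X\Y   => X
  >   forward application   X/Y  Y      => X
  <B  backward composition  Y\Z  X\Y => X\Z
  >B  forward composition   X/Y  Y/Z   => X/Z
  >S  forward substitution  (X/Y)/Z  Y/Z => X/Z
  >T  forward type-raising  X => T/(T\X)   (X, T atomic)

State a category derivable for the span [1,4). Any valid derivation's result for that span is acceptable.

[0,4] S   >
  [0,1] "some" : S/(N\NP)
  [1,4] N\NP   <B
    [1,2] "under" : NP\NP
    [2,4] N\NP   >
      [2,3] "heard" : (N\NP)/(NP/PP)
      [3,4] "read" : NP/PP

N\NP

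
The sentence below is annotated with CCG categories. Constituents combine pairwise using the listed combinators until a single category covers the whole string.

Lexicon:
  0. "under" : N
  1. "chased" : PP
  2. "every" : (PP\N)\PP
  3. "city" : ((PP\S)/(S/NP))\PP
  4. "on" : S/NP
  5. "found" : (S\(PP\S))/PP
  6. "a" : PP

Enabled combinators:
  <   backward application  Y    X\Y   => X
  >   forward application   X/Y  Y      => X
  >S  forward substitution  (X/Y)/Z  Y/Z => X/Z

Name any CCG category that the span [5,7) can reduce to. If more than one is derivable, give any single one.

S\(PP\S)

[0,7] S   <
  [0,5] PP\S   >
    [0,4] (PP\S)/(S/NP)   <
      [0,3] PP   <
        [0,1] "under" : N
        [1,3] PP\N   <
          [1,2] "chased" : PP
          [2,3] "every" : (PP\N)\PP
      [3,4] "city" : ((PP\S)/(S/NP))\PP
    [4,5] "on" : S/NP
  [5,7] S\(PP\S)   >
    [5,6] "found" : (S\(PP\S))/PP
    [6,7] "a" : PP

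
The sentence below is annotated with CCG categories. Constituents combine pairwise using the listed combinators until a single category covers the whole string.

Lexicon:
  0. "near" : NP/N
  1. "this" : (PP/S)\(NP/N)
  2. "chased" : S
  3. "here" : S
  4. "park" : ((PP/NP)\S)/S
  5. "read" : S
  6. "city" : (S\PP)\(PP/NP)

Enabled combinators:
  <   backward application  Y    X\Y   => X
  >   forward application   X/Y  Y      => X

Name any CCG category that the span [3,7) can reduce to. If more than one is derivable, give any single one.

[0,7] S   <
  [0,3] PP   >
    [0,2] PP/S   <
      [0,1] "near" : NP/N
      [1,2] "this" : (PP/S)\(NP/N)
    [2,3] "chased" : S
  [3,7] S\PP   <
    [3,6] PP/NP   <
      [3,4] "here" : S
      [4,6] (PP/NP)\S   >
        [4,5] "park" : ((PP/NP)\S)/S
        [5,6] "read" : S
    [6,7] "city" : (S\PP)\(PP/NP)

S\PP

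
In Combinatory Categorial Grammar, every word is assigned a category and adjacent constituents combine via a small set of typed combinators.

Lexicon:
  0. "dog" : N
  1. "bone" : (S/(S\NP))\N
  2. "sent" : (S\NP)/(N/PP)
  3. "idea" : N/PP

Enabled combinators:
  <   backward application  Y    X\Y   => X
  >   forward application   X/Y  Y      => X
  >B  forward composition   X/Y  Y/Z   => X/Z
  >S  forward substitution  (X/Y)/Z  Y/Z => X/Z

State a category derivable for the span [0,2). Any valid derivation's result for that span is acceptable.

[0,4] S   >
  [0,2] S/(S\NP)   <
    [0,1] "dog" : N
    [1,2] "bone" : (S/(S\NP))\N
  [2,4] S\NP   >
    [2,3] "sent" : (S\NP)/(N/PP)
    [3,4] "idea" : N/PP

S/(S\NP)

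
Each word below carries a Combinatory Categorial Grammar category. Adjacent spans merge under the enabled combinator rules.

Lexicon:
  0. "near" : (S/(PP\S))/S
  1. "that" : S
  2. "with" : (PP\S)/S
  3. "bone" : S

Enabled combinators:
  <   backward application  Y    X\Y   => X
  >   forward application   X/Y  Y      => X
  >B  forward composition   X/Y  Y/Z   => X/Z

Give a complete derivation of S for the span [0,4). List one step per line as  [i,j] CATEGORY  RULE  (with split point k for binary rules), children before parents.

[0,1] (S/(PP\S))/S  lex  "near"
[1,2] S  lex  "that"
[0,2] S/(PP\S)  >  k=1
[2,3] (PP\S)/S  lex  "with"
[3,4] S  lex  "bone"
[2,4] PP\S  >  k=3
[0,4] S  >  k=2

[0,4] S   >
  [0,2] S/(PP\S)   >
    [0,1] "near" : (S/(PP\S))/S
    [1,2] "that" : S
  [2,4] PP\S   >
    [2,3] "with" : (PP\S)/S
    [3,4] "bone" : S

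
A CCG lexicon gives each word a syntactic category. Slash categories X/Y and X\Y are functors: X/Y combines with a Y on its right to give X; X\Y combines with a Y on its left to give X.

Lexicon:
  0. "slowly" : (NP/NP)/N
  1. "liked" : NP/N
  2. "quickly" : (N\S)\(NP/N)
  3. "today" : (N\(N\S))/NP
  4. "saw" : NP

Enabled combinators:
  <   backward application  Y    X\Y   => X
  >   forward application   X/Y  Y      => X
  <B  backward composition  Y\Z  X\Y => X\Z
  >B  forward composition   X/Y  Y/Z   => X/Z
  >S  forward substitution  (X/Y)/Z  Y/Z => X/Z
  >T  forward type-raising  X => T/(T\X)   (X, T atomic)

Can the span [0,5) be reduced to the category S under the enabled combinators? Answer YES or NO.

(NP/NP)/N NP/N (N\S)\(NP/N) (N\(N\S))/NP NP
CKY chart[0,5] = {(NP/NP)/(N\N), N, N/(N\N), NP/(NP\N), NP/NP, PP/(PP\N), S/(S\N)}; S ∉ chart

NO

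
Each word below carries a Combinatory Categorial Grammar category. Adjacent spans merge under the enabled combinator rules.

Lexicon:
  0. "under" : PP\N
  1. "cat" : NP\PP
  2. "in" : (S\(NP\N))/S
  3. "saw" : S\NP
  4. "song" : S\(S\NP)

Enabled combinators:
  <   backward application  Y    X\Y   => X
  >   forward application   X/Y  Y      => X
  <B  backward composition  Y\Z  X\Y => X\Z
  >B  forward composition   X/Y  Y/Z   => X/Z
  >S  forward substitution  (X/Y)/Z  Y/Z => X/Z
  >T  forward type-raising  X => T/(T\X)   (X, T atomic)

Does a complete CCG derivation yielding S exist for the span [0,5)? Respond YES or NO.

[0,5] S   <
  [0,2] NP\N   <B
    [0,1] "under" : PP\N
    [1,2] "cat" : NP\PP
  [2,5] S\(NP\N)   >
    [2,3] "in" : (S\(NP\N))/S
    [3,5] S   <
      [3,4] "saw" : S\NP
      [4,5] "song" : S\(S\NP)

YES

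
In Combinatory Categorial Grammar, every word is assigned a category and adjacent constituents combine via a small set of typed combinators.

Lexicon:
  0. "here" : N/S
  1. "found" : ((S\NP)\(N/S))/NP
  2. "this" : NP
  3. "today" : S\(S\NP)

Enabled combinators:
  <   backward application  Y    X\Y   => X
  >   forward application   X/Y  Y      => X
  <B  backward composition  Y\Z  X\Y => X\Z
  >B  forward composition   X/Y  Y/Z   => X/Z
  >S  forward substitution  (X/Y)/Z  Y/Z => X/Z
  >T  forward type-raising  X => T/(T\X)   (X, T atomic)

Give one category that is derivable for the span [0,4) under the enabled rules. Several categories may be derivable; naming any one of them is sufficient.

[0,4] S   <
  [0,3] S\NP   <
    [0,1] "here" : N/S
    [1,3] (S\NP)\(N/S)   >
      [1,2] "found" : ((S\NP)\(N/S))/NP
      [2,3] "this" : NP
  [3,4] "today" : S\(S\NP)

S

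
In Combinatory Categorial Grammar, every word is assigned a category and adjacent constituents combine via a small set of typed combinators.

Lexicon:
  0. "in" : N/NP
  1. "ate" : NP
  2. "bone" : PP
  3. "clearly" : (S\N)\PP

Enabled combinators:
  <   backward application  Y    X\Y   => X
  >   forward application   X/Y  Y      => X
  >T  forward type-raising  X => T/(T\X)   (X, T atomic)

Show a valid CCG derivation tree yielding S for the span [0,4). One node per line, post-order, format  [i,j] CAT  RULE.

[0,1] N/NP  lex  "in"
[1,2] NP  lex  "ate"
[0,2] N  >  k=1
[2,3] PP  lex  "bone"
[3,4] (S\N)\PP  lex  "clearly"
[2,4] S\N  <  k=3
[0,4] S  <  k=2

[0,4] S   <
  [0,2] N   >
    [0,1] "in" : N/NP
    [1,2] "ate" : NP
  [2,4] S\N   <
    [2,3] "bone" : PP
    [3,4] "clearly" : (S\N)\PP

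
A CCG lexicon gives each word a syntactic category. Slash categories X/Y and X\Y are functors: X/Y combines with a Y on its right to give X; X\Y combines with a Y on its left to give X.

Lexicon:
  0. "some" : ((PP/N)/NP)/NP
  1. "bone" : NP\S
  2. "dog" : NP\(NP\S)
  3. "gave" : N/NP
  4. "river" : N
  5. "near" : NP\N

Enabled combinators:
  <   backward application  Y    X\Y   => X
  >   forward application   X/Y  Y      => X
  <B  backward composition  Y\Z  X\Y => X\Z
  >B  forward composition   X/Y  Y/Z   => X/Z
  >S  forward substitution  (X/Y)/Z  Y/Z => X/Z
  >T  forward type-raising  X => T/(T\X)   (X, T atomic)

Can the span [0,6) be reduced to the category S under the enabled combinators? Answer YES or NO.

NO

((PP/N)/NP)/NP NP\S NP\(NP\S) N/NP N NP\N
CKY chart[0,6] = {(PP/N)/(NP\N), N/(N\PP), NP/(NP\PP), PP, PP/(NP\NP), PP/(PP\PP), S/(S\PP)}; S ∉ chart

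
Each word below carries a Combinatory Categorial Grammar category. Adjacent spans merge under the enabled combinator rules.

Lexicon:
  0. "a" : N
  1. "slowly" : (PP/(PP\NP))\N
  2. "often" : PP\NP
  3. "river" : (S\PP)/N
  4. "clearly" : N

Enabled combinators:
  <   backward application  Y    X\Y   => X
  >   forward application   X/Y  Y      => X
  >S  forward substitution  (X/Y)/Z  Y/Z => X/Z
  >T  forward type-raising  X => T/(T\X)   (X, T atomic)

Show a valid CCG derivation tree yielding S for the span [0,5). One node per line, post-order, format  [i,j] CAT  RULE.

[0,5] S   <
  [0,3] PP   >
    [0,2] PP/(PP\NP)   <
      [0,1] "a" : N
      [1,2] "slowly" : (PP/(PP\NP))\N
    [2,3] "often" : PP\NP
  [3,5] S\PP   >
    [3,4] "river" : (S\PP)/N
    [4,5] "clearly" : N

[0,1] N  lex  "a"
[1,2] (PP/(PP\NP))\N  lex  "slowly"
[0,2] PP/(PP\NP)  <  k=1
[2,3] PP\NP  lex  "often"
[0,3] PP  >  k=2
[3,4] (S\PP)/N  lex  "river"
[4,5] N  lex  "clearly"
[3,5] S\PP  >  k=4
[0,5] S  <  k=3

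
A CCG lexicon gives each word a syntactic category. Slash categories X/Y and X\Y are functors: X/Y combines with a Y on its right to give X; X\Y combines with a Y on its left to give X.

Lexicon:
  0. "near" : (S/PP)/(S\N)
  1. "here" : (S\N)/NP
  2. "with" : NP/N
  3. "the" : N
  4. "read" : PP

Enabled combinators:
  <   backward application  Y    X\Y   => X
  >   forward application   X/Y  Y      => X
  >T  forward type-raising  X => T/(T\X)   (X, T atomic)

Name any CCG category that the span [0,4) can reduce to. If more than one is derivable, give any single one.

[0,5] S   >
  [0,4] S/PP   >
    [0,1] "near" : (S/PP)/(S\N)
    [1,4] S\N   >
      [1,2] "here" : (S\N)/NP
      [2,4] NP   >
        [2,3] "with" : NP/N
        [3,4] "the" : N
  [4,5] "read" : PP

S/PP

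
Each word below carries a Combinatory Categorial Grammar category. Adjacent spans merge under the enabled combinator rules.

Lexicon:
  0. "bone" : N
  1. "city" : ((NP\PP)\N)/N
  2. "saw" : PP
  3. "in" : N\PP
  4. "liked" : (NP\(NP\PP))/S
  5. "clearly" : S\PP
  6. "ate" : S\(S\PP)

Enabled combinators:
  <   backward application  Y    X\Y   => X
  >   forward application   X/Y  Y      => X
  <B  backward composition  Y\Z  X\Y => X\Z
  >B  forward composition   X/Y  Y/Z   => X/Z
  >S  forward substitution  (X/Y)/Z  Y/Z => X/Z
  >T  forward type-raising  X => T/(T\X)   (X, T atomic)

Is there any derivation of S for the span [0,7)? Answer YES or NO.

NO

N ((NP\PP)\N)/N PP N\PP (NP\(NP\PP))/S S\PP S\(S\PP)
CKY chart[0,7] = {N/(N\NP), NP, NP/(NP\NP), PP/(PP\NP), S/(S\NP)}; S ∉ chart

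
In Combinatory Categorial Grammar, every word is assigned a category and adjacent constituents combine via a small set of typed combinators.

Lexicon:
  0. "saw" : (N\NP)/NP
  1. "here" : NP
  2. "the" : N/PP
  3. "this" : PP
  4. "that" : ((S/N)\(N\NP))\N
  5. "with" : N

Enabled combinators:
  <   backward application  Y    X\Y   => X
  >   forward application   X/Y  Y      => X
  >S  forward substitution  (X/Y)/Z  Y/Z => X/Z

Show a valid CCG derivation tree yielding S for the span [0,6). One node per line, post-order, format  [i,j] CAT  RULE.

[0,6] S   >
  [0,5] S/N   <
    [0,2] N\NP   >
      [0,1] "saw" : (N\NP)/NP
      [1,2] "here" : NP
    [2,5] (S/N)\(N\NP)   <
      [2,4] N   >
        [2,3] "the" : N/PP
        [3,4] "this" : PP
      [4,5] "that" : ((S/N)\(N\NP))\N
  [5,6] "with" : N

[0,1] (N\NP)/NP  lex  "saw"
[1,2] NP  lex  "here"
[0,2] N\NP  >  k=1
[2,3] N/PP  lex  "the"
[3,4] PP  lex  "this"
[2,4] N  >  k=3
[4,5] ((S/N)\(N\NP))\N  lex  "that"
[2,5] (S/N)\(N\NP)  <  k=4
[0,5] S/N  <  k=2
[5,6] N  lex  "with"
[0,6] S  >  k=5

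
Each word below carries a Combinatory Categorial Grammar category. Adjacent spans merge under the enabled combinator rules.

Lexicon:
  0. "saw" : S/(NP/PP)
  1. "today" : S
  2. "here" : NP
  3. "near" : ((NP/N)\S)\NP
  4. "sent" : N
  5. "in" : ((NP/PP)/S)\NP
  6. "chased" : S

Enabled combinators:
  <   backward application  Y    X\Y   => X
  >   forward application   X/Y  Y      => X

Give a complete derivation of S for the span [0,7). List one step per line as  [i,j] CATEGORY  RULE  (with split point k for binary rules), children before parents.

[0,1] S/(NP/PP)  lex  "saw"
[1,2] S  lex  "today"
[2,3] NP  lex  "here"
[3,4] ((NP/N)\S)\NP  lex  "near"
[2,4] (NP/N)\S  <  k=3
[1,4] NP/N  <  k=2
[4,5] N  lex  "sent"
[1,5] NP  >  k=4
[5,6] ((NP/PP)/S)\NP  lex  "in"
[1,6] (NP/PP)/S  <  k=5
[6,7] S  lex  "chased"
[1,7] NP/PP  >  k=6
[0,7] S  >  k=1

[0,7] S   >
  [0,1] "saw" : S/(NP/PP)
  [1,7] NP/PP   >
    [1,6] (NP/PP)/S   <
      [1,5] NP   >
        [1,4] NP/N   <
          [1,2] "today" : S
          [2,4] (NP/N)\S   <
            [2,3] "here" : NP
            [3,4] "near" : ((NP/N)\S)\NP
        [4,5] "sent" : N
      [5,6] "in" : ((NP/PP)/S)\NP
    [6,7] "chased" : S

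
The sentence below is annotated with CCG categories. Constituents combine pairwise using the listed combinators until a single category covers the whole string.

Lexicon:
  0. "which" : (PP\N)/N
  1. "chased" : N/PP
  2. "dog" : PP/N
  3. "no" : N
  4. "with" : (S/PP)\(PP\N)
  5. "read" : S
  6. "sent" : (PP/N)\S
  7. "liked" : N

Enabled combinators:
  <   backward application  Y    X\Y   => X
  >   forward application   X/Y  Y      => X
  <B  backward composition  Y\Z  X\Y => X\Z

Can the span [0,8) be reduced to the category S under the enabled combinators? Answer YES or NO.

YES

[0,8] S   >
  [0,5] S/PP   <
    [0,4] PP\N   >
      [0,1] "which" : (PP\N)/N
      [1,4] N   >
        [1,2] "chased" : N/PP
        [2,4] PP   >
          [2,3] "dog" : PP/N
          [3,4] "no" : N
    [4,5] "with" : (S/PP)\(PP\N)
  [5,8] PP   >
    [5,7] PP/N   <
      [5,6] "read" : S
      [6,7] "sent" : (PP/N)\S
    [7,8] "liked" : N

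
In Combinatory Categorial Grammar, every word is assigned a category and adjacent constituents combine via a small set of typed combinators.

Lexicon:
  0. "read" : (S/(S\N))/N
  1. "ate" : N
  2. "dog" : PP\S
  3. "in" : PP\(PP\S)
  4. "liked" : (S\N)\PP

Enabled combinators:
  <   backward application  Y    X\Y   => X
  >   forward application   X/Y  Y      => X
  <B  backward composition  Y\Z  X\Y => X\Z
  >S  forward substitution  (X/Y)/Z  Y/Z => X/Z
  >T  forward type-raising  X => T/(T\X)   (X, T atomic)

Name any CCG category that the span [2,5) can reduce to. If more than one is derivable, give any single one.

[0,5] S   >
  [0,2] S/(S\N)   >
    [0,1] "read" : (S/(S\N))/N
    [1,2] "ate" : N
  [2,5] S\N   <
    [2,4] PP   <
      [2,3] "dog" : PP\S
      [3,4] "in" : PP\(PP\S)
    [4,5] "liked" : (S\N)\PP

S\N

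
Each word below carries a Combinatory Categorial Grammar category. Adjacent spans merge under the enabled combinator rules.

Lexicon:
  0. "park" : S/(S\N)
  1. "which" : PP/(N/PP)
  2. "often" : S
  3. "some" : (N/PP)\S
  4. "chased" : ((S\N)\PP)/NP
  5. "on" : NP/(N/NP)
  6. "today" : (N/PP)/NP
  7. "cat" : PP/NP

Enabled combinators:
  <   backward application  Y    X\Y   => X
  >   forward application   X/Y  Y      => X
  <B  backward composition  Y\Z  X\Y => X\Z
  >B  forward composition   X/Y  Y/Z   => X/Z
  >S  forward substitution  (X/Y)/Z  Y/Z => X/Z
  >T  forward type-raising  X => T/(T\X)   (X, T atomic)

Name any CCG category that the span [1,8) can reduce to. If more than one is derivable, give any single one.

S\N

[0,8] S   >
  [0,1] "park" : S/(S\N)
  [1,8] S\N   <
    [1,4] PP   >
      [1,2] "which" : PP/(N/PP)
      [2,4] N/PP   <
        [2,3] "often" : S
        [3,4] "some" : (N/PP)\S
    [4,8] (S\N)\PP   >
      [4,5] "chased" : ((S\N)\PP)/NP
      [5,8] NP   >
        [5,6] "on" : NP/(N/NP)
        [6,8] N/NP   >S
          [6,7] "today" : (N/PP)/NP
          [7,8] "cat" : PP/NP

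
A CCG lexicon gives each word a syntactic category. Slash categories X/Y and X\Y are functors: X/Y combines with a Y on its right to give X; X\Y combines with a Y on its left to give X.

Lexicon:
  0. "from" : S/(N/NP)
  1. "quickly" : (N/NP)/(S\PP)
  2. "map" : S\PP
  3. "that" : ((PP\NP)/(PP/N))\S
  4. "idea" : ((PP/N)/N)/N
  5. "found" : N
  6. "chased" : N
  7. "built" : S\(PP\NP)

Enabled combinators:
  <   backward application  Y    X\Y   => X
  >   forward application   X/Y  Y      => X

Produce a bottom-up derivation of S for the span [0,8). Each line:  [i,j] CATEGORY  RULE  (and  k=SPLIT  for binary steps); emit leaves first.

[0,8] S   <
  [0,7] PP\NP   >
    [0,4] (PP\NP)/(PP/N)   <
      [0,3] S   >
        [0,1] "from" : S/(N/NP)
        [1,3] N/NP   >
          [1,2] "quickly" : (N/NP)/(S\PP)
          [2,3] "map" : S\PP
      [3,4] "that" : ((PP\NP)/(PP/N))\S
    [4,7] PP/N   >
      [4,6] (PP/N)/N   >
        [4,5] "idea" : ((PP/N)/N)/N
        [5,6] "found" : N
      [6,7] "chased" : N
  [7,8] "built" : S\(PP\NP)

[0,1] S/(N/NP)  lex  "from"
[1,2] (N/NP)/(S\PP)  lex  "quickly"
[2,3] S\PP  lex  "map"
[1,3] N/NP  >  k=2
[0,3] S  >  k=1
[3,4] ((PP\NP)/(PP/N))\S  lex  "that"
[0,4] (PP\NP)/(PP/N)  <  k=3
[4,5] ((PP/N)/N)/N  lex  "idea"
[5,6] N  lex  "found"
[4,6] (PP/N)/N  >  k=5
[6,7] N  lex  "chased"
[4,7] PP/N  >  k=6
[0,7] PP\NP  >  k=4
[7,8] S\(PP\NP)  lex  "built"
[0,8] S  <  k=7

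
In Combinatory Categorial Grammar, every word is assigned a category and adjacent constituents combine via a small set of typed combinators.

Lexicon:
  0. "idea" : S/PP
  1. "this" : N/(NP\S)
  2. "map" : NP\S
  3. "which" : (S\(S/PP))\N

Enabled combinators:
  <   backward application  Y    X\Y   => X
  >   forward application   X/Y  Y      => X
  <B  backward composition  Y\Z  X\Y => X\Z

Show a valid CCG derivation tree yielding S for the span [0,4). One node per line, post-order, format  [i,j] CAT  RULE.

[0,4] S   <
  [0,1] "idea" : S/PP
  [1,4] S\(S/PP)   <
    [1,3] N   >
      [1,2] "this" : N/(NP\S)
      [2,3] "map" : NP\S
    [3,4] "which" : (S\(S/PP))\N

[0,1] S/PP  lex  "idea"
[1,2] N/(NP\S)  lex  "this"
[2,3] NP\S  lex  "map"
[1,3] N  >  k=2
[3,4] (S\(S/PP))\N  lex  "which"
[1,4] S\(S/PP)  <  k=3
[0,4] S  <  k=1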